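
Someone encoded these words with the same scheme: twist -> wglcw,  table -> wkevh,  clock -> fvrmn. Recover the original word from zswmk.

A repeating key of period 2 is used — shifts +3, +10 over and over.
Reversing it on zswmk: z−3=w, s−10=i, w−3=t, m−10=c, k−3=h.

witch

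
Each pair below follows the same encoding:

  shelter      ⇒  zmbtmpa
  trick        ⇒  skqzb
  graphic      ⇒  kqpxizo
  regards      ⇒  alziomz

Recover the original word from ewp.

The output letters match the input read backwards, each shifted +8: shelter reversed is retlehs. Two steps: reverse the string, then apply a Caesar shift of +8.
Decoding ewp: shift back: e−8=w, w−8=o, p−8=h → woh; then reverse → how.

how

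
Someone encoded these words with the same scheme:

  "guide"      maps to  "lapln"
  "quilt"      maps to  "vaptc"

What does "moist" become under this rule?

rupac

In guide: g→l is +5, u→a is +6, i→p is +7, d→l is +8 — the shift increases by 1 each position. Letter i (0-indexed) is shifted by i+5, so successive shifts are 5, 6, 7, ….
For moist: m+5=r, o+6=u, i+7=p, s+8=a, t+9=c.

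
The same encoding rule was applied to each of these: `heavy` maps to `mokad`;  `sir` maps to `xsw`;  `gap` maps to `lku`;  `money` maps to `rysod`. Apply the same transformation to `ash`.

The shift depends on letter class: consonant h→m is +5, but vowel e→o is +10. The rule splits by letter class: vowels +10, consonants +5.
Applying it to ash: a(vowel)+10=k, s(cons)+5=x, h(cons)+5=m.

kxm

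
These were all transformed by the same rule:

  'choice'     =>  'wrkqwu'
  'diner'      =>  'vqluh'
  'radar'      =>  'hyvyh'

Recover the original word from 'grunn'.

Treating letters as 0–25, the rule is x ↦ 25x + 24 (mod 26).
Reversing it on grunn: g(6)→25·(6−24)≡18=s; r(17)→25·(17−24)≡7=h; u(20)→25·(20−24)≡4=e; n(13)→25·(13−24)≡11=l; n(13)→25·(13−24)≡11=l (all mod 26).

shell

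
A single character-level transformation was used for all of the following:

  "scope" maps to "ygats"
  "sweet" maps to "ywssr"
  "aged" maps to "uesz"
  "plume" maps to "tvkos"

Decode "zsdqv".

s(18)→y(24) and c(2)→g(6) fit y≡19x+20 (mod 26); the inverse of 19 mod 26 is 11. Treating letters as 0–25, the rule is x ↦ 19x + 20 (mod 26).
Decoding zsdqv: z(25)→11·(25−20)≡3=d; s(18)→11·(18−20)≡4=e; d(3)→11·(3−20)≡21=v; q(16)→11·(16−20)≡8=i; v(21)→11·(21−20)≡11=l (all mod 26).

devil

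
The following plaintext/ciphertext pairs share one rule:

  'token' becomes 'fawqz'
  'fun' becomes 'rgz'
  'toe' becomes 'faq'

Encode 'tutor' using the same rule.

fgfad

It's a constant shift of +12 (ROT12).
For tutor: t+12=f, u+12=g, t+12=f, o+12=a, r+12=d.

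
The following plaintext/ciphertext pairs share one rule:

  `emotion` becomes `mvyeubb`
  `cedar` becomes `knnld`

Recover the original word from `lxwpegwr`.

Letter i (0-indexed) is shifted by i+8, so successive shifts are 8, 9, 10, ….
Decoding lxwpegwr: l−8=d, x−9=o, w−10=m, p−11=e, e−12=s, g−13=t, w−14=i, r−15=c.

domestic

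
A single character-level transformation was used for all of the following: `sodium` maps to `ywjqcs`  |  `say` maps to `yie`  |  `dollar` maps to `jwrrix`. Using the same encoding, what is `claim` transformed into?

iriqs

Vowels shift forward by 8 and consonants shift forward by 6.
On claim: c(cons)+6=i, l(cons)+6=r, a(vowel)+8=i, i(vowel)+8=q, m(cons)+6=s.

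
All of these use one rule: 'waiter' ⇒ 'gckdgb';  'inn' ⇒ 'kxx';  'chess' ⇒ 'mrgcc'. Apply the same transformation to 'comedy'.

The rule splits by letter class: vowels +2, consonants +10.
Applying it to comedy: c(cons)+10=m, o(vowel)+2=q, m(cons)+10=w, e(vowel)+2=g, d(cons)+10=n, y(cons)+10=i.

mqwgni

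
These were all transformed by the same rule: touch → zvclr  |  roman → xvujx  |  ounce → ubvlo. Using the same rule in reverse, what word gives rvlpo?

lodge

In touch: t→z is +6, o→v is +7, u→c is +8, c→l is +9 — the shift increases by 1 each position. Each letter shifts forward by (position + 6), i.e. 6, 7, 8, … — the shift grows by one for each successive letter.
Reversing it on rvlpo: r−6=l, v−7=o, l−8=d, p−9=g, o−10=e.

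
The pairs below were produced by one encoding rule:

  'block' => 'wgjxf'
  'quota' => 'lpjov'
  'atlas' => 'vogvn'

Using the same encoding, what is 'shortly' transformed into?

It's a constant shift of +21 (ROT21).
Applying it to shortly: s+21=n, h+21=c, o+21=j, r+21=m, t+21=o, l+21=g, y+21=t.

ncjmogt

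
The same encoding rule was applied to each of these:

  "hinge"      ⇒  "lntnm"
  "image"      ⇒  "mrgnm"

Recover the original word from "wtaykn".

source

In hinge: h→l is +4, i→n is +5, n→t is +6, g→n is +7 — the shift increases by 1 each position. The shift increases by 1 at each position, starting from +4: 4, 5, 6, ….
Undoing it on wtaykn: w−4=s, t−5=o, a−6=u, y−7=r, k−8=c, n−9=e.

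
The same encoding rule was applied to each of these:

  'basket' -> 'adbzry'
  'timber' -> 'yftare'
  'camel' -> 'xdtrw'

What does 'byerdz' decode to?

streak

b(1)→a(0) and a(0)→d(3) fit y≡23x+3 (mod 26); the inverse of 23 mod 26 is 17. Treating letters as 0–25, the rule is x ↦ 23x + 3 (mod 26).
Reversing it on byerdz: b(1)→17·(1−3)≡18=s; y(24)→17·(24−3)≡19=t; e(4)→17·(4−3)≡17=r; r(17)→17·(17−3)≡4=e; d(3)→17·(3−3)≡0=a; z(25)→17·(25−3)≡10=k (all mod 26).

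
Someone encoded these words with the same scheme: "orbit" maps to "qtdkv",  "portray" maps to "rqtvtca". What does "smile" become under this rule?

Compare letters: o→q is +2, r→t is +2, b→d is +2 — a constant shift. Each letter is shifted forward by 2 in the alphabet (a Caesar shift of +2).
For smile: s+2=u, m+2=o, i+2=k, l+2=n, e+2=g.

uokng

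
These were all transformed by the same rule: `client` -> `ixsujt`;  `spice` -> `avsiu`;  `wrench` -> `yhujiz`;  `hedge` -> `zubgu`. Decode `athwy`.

c(2)→i(8) and l(11)→x(23) fit y≡19x+22 (mod 26); the inverse of 19 mod 26 is 11. This is an affine cipher: with a=0,…,z=25, each position x becomes (19x+22) mod 26.
Decoding athwy: a(0)→11·(0−22)≡18=s; t(19)→11·(19−22)≡19=t; h(7)→11·(7−22)≡17=r; w(22)→11·(22−22)≡0=a; y(24)→11·(24−22)≡22=w (all mod 26).

straw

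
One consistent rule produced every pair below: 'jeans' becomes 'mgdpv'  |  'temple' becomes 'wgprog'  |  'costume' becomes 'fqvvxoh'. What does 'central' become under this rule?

Shifts by position in jeans: pos 0: j→m (+3), pos 1: e→g (+2), pos 2: a→d (+3), pos 3: n→p (+2) — repeating every 2. A repeating key of period 2 is used — shifts +3, +2 over and over.
On central: c+3=f, e+2=g, n+3=q, t+2=v, r+3=u, a+2=c, l+3=o.

fgqvuco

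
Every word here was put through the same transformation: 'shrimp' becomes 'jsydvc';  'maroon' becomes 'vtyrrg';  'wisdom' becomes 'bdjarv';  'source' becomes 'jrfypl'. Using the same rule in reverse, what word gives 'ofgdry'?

s(18)→j(9) and h(7)→s(18) fit y≡11x+19 (mod 26); the inverse of 11 mod 26 is 19. This is an affine cipher: with a=0,…,z=25, each position x becomes (11x+19) mod 26.
Decoding ofgdry: o(14)→19·(14−19)≡9=j; f(5)→19·(5−19)≡20=u; g(6)→19·(6−19)≡13=n; d(3)→19·(3−19)≡8=i; r(17)→19·(17−19)≡14=o; y(24)→19·(24−19)≡17=r (all mod 26).

junior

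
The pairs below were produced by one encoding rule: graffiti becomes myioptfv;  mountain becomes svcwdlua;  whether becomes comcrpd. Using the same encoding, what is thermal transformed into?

zomawlx

In graffiti: g→m is +6, r→y is +7, a→i is +8, f→o is +9 — the shift increases by 1 each position. Each letter shifts forward by (position + 6), i.e. 6, 7, 8, … — the shift grows by one for each successive letter.
Applying it to thermal: t+6=z, h+7=o, e+8=m, r+9=a, m+10=w, a+11=l, l+12=x.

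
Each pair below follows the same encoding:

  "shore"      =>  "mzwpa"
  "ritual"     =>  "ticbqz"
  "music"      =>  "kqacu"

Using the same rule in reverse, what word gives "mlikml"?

The output letters match the input read backwards, each shifted +8: shore reversed is erohs. The word is reversed, then every letter is shifted forward by 8.
Decoding mlikml: shift back: m−8=e, l−8=d, i−8=a, k−8=c, m−8=e, l−8=d → edaced; then reverse → decade.

decade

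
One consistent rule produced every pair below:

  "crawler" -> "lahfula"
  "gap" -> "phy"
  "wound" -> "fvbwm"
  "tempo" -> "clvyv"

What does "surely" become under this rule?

bbaluh

The shift depends on letter class: consonant c→l is +9, but vowel a→h is +7. Two shifts are in play — +7 for a/e/i/o/u, +9 for every other letter.
On surely: s(cons)+9=b, u(vowel)+7=b, r(cons)+9=a, e(vowel)+7=l, l(cons)+9=u, y(cons)+9=h.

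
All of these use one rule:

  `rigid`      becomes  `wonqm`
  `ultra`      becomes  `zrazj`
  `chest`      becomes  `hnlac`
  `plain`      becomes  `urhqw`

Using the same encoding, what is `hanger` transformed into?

Letter i (0-indexed) is shifted by i+5, so successive shifts are 5, 6, 7, ….
On hanger: h+5=m, a+6=g, n+7=u, g+8=o, e+9=n, r+10=b.

mguonb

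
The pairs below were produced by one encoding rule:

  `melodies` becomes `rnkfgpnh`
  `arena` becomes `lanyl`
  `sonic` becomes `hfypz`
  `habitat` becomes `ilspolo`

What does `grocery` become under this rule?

bafznax

m(12)→r(17) and e(4)→n(13) fit y≡7x+11 (mod 26); the inverse of 7 mod 26 is 15. This is an affine cipher: with a=0,…,z=25, each position x becomes (7x+11) mod 26.
Applying it to grocery: g(6)→7·6+11≡1=b; r(17)→7·17+11≡0=a; o(14)→7·14+11≡5=f; c(2)→7·2+11≡25=z; e(4)→7·4+11≡13=n; r(17)→7·17+11≡0=a; y(24)→7·24+11≡23=x (all mod 26).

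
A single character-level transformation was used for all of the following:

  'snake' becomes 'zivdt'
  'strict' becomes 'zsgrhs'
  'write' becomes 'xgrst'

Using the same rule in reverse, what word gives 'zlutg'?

s(18)→z(25) and n(13)→i(8) fit y≡19x+21 (mod 26); the inverse of 19 mod 26 is 11. Treating letters as 0–25, the rule is x ↦ 19x + 21 (mod 26).
Decoding zlutg: z(25)→11·(25−21)≡18=s; l(11)→11·(11−21)≡20=u; u(20)→11·(20−21)≡15=p; t(19)→11·(19−21)≡4=e; g(6)→11·(6−21)≡17=r (all mod 26).

super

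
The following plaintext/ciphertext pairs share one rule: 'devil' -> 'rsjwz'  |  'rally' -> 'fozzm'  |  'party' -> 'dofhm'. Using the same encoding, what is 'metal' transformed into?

ashoz

Compare letters: d→r is +14, e→s is +14, v→j is +14 — a constant shift. This is a Caesar cipher with shift 14.
On metal: m+14=a, e+14=s, t+14=h, a+14=o, l+14=z.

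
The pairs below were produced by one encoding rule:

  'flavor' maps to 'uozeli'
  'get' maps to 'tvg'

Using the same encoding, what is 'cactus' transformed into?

xzxgfh

Each pair mirrors across the alphabet (f↔u, l↔o, a↔z): positions sum to 25. This is the alphabet-reversal cipher (Atbash): a becomes z, b becomes y, etc.
For cactus: c↔x, a↔z, c↔x, t↔g, u↔f, s↔h.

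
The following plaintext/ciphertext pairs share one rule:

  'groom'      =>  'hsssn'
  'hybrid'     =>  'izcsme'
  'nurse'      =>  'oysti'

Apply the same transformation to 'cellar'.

The shift depends on letter class: consonant g→h is +1, but vowel o→s is +4. The rule splits by letter class: vowels +4, consonants +1.
For cellar: c(cons)+1=d, e(vowel)+4=i, l(cons)+1=m, l(cons)+1=m, a(vowel)+4=e, r(cons)+1=s.

dimmes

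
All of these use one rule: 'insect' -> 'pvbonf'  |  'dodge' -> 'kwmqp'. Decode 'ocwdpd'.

hunter

In insect: i→p is +7, n→v is +8, s→b is +9, e→o is +10 — the shift increases by 1 each position. The shift increases by 1 at each position, starting from +7: 7, 8, 9, ….
Reversing it on ocwdpd: o−7=h, c−8=u, w−9=n, d−10=t, p−11=e, d−12=r.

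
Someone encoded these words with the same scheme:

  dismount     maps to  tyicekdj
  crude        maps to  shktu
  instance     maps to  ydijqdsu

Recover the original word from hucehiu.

It's a constant shift of +16 (ROT16).
Undoing it on hucehiu: h−16=r, u−16=e, c−16=m, e−16=o, h−16=r, i−16=s, u−16=e.

remorse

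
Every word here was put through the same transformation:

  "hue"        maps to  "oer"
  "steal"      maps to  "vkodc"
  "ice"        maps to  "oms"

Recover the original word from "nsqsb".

rigid

Two steps: reverse the string, then apply a Caesar shift of +10.
Reversing it on nsqsb: shift back: n−10=d, s−10=i, q−10=g, s−10=i, b−10=r → digir; then reverse → rigid.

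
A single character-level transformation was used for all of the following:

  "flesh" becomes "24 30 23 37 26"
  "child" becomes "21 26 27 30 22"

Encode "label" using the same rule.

f is letter #6 and maps to 24: an offset of 18. Each letter is replaced by its alphabet position (a=1..z=26) + 18.
Applying it to label: l=12→30, a=1→19, b=2→20, e=5→23, l=12→30.

30 19 20 23 30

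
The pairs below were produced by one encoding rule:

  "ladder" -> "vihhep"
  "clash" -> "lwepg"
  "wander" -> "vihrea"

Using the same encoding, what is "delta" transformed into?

Two steps: reverse the string, then apply a Caesar shift of +4.
On delta: reverse → atled; then shift: a+4=e, t+4=x, l+4=p, e+4=i, d+4=h.

expih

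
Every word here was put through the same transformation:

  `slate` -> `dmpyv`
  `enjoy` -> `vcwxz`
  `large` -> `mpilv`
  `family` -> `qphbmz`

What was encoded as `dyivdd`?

s(18)→d(3) and l(11)→m(12) fit y≡21x+15 (mod 26); the inverse of 21 mod 26 is 5. Treating letters as 0–25, the rule is x ↦ 21x + 15 (mod 26).
Reversing it on dyivdd: d(3)→5·(3−15)≡18=s; y(24)→5·(24−15)≡19=t; i(8)→5·(8−15)≡17=r; v(21)→5·(21−15)≡4=e; d(3)→5·(3−15)≡18=s; d(3)→5·(3−15)≡18=s (all mod 26).

stress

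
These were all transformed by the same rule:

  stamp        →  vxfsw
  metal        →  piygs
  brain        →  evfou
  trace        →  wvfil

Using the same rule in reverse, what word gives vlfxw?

sharp

Each letter shifts forward by (position + 3), i.e. 3, 4, 5, … — the shift grows by one for each successive letter.
Reversing it on vlfxw: v−3=s, l−4=h, f−5=a, x−6=r, w−7=p.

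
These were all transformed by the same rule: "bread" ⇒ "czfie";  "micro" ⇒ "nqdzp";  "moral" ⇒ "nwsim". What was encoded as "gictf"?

It's a Vigenère-style cipher with numeric key [1,8]: position i shifts by key[i mod 2].
Undoing it on gictf: g−1=f, i−8=a, c−1=b, t−8=l, f−1=e.

fable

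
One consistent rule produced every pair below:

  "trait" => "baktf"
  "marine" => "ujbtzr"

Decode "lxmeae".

In trait: t→b is +8, r→a is +9, a→k is +10, i→t is +11 — the shift increases by 1 each position. Letter i (0-indexed) is shifted by i+8, so successive shifts are 8, 9, 10, ….
Undoing it on lxmeae: l−8=d, x−9=o, m−10=c, e−11=t, a−12=o, e−13=r.

doctor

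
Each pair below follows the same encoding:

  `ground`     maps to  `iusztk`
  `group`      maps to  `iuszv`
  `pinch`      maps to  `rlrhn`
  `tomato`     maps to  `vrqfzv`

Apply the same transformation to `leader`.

The shift increases by 1 at each position, starting from +2: 2, 3, 4, ….
On leader: l+2=n, e+3=h, a+4=e, d+5=i, e+6=k, r+7=y.

nheiky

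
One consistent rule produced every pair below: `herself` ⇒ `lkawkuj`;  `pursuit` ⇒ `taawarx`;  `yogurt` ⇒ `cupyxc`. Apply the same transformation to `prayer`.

Shifts by position in herself: pos 0: h→l (+4), pos 1: e→k (+6), pos 2: r→a (+9), pos 3: s→w (+4), pos 4: e→k (+6), pos 5: l→u (+9) — repeating every 3. It's a Vigenère-style cipher with numeric key [4,6,9]: position i shifts by key[i mod 3].
Applying it to prayer: p+4=t, r+6=x, a+9=j, y+4=c, e+6=k, r+9=a.

txjcka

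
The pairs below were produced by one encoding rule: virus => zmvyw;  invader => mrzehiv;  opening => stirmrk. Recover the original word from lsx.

Compare letters: v→z is +4, i→m is +4, r→v is +4 — a constant shift. Each letter is shifted forward by 4 in the alphabet (a Caesar shift of +4).
Decoding lsx: l−4=h, s−4=o, x−4=t.

hot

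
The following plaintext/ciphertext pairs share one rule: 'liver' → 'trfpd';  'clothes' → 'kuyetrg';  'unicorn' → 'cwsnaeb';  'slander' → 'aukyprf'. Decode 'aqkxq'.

shame

The shift increases by 1 at each position, starting from +8: 8, 9, 10, ….
Undoing it on aqkxq: a−8=s, q−9=h, k−10=a, x−11=m, q−12=e.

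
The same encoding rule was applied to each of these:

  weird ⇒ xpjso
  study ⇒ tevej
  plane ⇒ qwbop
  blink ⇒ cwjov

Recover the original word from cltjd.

Shifts by position in weird: pos 0: w→x (+1), pos 1: e→p (+11), pos 2: i→j (+1), pos 3: r→s (+1), pos 4: d→o (+11) — repeating every 3. It's a Vigenère-style cipher with numeric key [1,11,1]: position i shifts by key[i mod 3].
Undoing it on cltjd: c−1=b, l−11=a, t−1=s, j−1=i, d−11=s.

basis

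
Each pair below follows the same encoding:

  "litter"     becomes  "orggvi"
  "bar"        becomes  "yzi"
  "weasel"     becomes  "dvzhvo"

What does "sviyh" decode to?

Each pair mirrors across the alphabet (l↔o, i↔r, t↔g): positions sum to 25. Letters are reflected about the middle of the alphabet (position → 25−position): Atbash.
Reversing it on sviyh: s↔h, v↔e, i↔r, y↔b, h↔s.

herbs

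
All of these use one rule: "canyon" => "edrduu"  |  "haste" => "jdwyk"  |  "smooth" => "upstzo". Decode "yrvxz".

In canyon: c→e is +2, a→d is +3, n→r is +4, y→d is +5 — the shift increases by 1 each position. Letter i (0-indexed) is shifted by i+2, so successive shifts are 2, 3, 4, ….
Decoding yrvxz: y−2=w, r−3=o, v−4=r, x−5=s, z−6=t.

worst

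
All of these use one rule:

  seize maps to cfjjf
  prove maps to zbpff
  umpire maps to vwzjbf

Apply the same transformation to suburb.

cvlvbl

The shift depends on letter class: consonant s→c is +10, but vowel e→f is +1. Vowels shift forward by 1 and consonants shift forward by 10.
For suburb: s(cons)+10=c, u(vowel)+1=v, b(cons)+10=l, u(vowel)+1=v, r(cons)+10=b, b(cons)+10=l.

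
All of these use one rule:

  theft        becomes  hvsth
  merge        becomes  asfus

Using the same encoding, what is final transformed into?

twboz

Compare letters: t→h is +14, h→v is +14, e→s is +14 — a constant shift. Each letter is shifted forward by 14 in the alphabet (a Caesar shift of +14).
For final: f+14=t, i+14=w, n+14=b, a+14=o, l+14=z.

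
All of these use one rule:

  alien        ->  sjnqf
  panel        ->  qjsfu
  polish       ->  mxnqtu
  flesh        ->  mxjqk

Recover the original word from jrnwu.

The output letters match the input read backwards, each shifted +5: alien reversed is neila. Read the word backwards and shift each letter +5.
Reversing it on jrnwu: shift back: j−5=e, r−5=m, n−5=i, w−5=r, u−5=p → emirp; then reverse → prime.

prime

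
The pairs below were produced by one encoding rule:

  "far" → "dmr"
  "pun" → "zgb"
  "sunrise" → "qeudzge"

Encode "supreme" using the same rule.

The word is reversed, then every letter is shifted forward by 12.
Applying it to supreme: reverse → emerpus; then shift: e+12=q, m+12=y, e+12=q, r+12=d, p+12=b, u+12=g, s+12=e.

qyqdbge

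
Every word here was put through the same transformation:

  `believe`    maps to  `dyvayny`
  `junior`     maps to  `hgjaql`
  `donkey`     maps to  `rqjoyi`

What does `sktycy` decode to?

scheme

b(1)→d(3) and e(4)→y(24) fit y≡7x+22 (mod 26); the inverse of 7 mod 26 is 15. This is an affine cipher: with a=0,…,z=25, each position x becomes (7x+22) mod 26.
Decoding sktycy: s(18)→15·(18−22)≡18=s; k(10)→15·(10−22)≡2=c; t(19)→15·(19−22)≡7=h; y(24)→15·(24−22)≡4=e; c(2)→15·(2−22)≡12=m; y(24)→15·(24−22)≡4=e (all mod 26).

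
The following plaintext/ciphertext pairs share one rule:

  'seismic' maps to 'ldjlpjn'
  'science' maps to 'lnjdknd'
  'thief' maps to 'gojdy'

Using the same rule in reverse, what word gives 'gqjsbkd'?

s(18)→l(11) and e(4)→d(3) fit y≡21x+23 (mod 26); the inverse of 21 mod 26 is 5. Treating letters as 0–25, the rule is x ↦ 21x + 23 (mod 26).
Decoding gqjsbkd: g(6)→5·(6−23)≡19=t; q(16)→5·(16−23)≡17=r; j(9)→5·(9−23)≡8=i; s(18)→5·(18−23)≡1=b; b(1)→5·(1−23)≡20=u; k(10)→5·(10−23)≡13=n; d(3)→5·(3−23)≡4=e (all mod 26).

tribune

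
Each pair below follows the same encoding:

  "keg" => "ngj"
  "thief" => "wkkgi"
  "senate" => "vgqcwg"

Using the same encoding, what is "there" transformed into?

wkgug

The shift depends on letter class: consonant k→n is +3, but vowel e→g is +2. Vowels shift forward by 2 and consonants shift forward by 3.
For there: t(cons)+3=w, h(cons)+3=k, e(vowel)+2=g, r(cons)+3=u, e(vowel)+2=g.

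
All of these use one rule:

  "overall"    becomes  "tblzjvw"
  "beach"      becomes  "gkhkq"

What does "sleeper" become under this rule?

In overall: o→t is +5, v→b is +6, e→l is +7, r→z is +8 — the shift increases by 1 each position. Letter i (0-indexed) is shifted by i+5, so successive shifts are 5, 6, 7, ….
On sleeper: s+5=x, l+6=r, e+7=l, e+8=m, p+9=y, e+10=o, r+11=c.

xrlmyoc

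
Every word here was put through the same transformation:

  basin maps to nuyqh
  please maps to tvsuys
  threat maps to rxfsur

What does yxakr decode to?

shout

b(1)→n(13) and a(0)→u(20) fit y≡19x+20 (mod 26); the inverse of 19 mod 26 is 11. This is an affine cipher: with a=0,…,z=25, each position x becomes (19x+20) mod 26.
Reversing it on yxakr: y(24)→11·(24−20)≡18=s; x(23)→11·(23−20)≡7=h; a(0)→11·(0−20)≡14=o; k(10)→11·(10−20)≡20=u; r(17)→11·(17−20)≡19=t (all mod 26).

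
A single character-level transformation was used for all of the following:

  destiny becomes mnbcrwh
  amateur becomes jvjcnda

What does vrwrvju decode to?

Compare letters: d→m is +9, e→n is +9, s→b is +9 — a constant shift. This is a Caesar cipher with shift 9.
Undoing it on vrwrvju: v−9=m, r−9=i, w−9=n, r−9=i, v−9=m, j−9=a, u−9=l.

minimal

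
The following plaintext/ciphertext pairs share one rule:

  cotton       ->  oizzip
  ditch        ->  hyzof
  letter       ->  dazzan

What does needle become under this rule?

paahda

This is an affine cipher: with a=0,…,z=25, each position x becomes (19x+2) mod 26.
On needle: n(13)→19·13+2≡15=p; e(4)→19·4+2≡0=a; e(4)→19·4+2≡0=a; d(3)→19·3+2≡7=h; l(11)→19·11+2≡3=d; e(4)→19·4+2≡0=a (all mod 26).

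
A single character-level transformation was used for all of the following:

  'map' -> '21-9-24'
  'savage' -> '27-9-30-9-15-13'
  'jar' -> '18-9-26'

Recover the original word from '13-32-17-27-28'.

Each letter is replaced by its alphabet position (a=1..z=26) + 8.
Undoing it on 13-32-17-27-28: 13→(13−8)÷1=5=e, 32→(32−8)÷1=24=x, 17→(17−8)÷1=9=i, 27→(27−8)÷1=19=s, 28→(28−8)÷1=20=t.

exist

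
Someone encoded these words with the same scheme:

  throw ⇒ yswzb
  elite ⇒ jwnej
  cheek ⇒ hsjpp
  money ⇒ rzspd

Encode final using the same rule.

ktslq

Shifts by position in throw: pos 0: t→y (+5), pos 1: h→s (+11), pos 2: r→w (+5), pos 3: o→z (+11) — repeating every 2. It's a Vigenère-style cipher with numeric key [5,11]: position i shifts by key[i mod 2].
On final: f+5=k, i+11=t, n+5=s, a+11=l, l+5=q.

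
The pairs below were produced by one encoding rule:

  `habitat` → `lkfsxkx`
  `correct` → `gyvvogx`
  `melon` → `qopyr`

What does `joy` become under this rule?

The shift depends on letter class: consonant h→l is +4, but vowel a→k is +10. The rule splits by letter class: vowels +10, consonants +4.
Applying it to joy: j(cons)+4=n, o(vowel)+10=y, y(cons)+4=c.

nyc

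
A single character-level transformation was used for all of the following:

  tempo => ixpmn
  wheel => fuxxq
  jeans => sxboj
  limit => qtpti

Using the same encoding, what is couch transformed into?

t(19)→i(8) and e(4)→x(23) fit y≡25x+1 (mod 26); the inverse of 25 mod 26 is 25. This is an affine cipher: with a=0,…,z=25, each position x becomes (25x+1) mod 26.
For couch: c(2)→25·2+1≡25=z; o(14)→25·14+1≡13=n; u(20)→25·20+1≡7=h; c(2)→25·2+1≡25=z; h(7)→25·7+1≡20=u (all mod 26).

znhzu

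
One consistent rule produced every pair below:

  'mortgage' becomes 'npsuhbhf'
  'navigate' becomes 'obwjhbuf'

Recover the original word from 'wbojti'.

vanish

Compare letters: m→n is +1, o→p is +1, r→s is +1 — a constant shift. Each letter is shifted forward by 1 in the alphabet (a Caesar shift of +1).
Undoing it on wbojti: w−1=v, b−1=a, o−1=n, j−1=i, t−1=s, i−1=h.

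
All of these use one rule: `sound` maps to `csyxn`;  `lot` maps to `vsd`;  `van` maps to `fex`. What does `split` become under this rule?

czvmd

The shift depends on letter class: consonant s→c is +10, but vowel o→s is +4. Two shifts are in play — +4 for a/e/i/o/u, +10 for every other letter.
For split: s(cons)+10=c, p(cons)+10=z, l(cons)+10=v, i(vowel)+4=m, t(cons)+10=d.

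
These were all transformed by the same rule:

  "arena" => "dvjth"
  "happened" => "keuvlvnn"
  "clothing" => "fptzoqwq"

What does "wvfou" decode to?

train

In arena: a→d is +3, r→v is +4, e→j is +5, n→t is +6 — the shift increases by 1 each position. Letter i (0-indexed) is shifted by i+3, so successive shifts are 3, 4, 5, ….
Reversing it on wvfou: w−3=t, v−4=r, f−5=a, o−6=i, u−7=n.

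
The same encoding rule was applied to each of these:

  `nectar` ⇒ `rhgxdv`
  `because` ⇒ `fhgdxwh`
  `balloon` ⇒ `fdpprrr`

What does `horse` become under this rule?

lrvwh

Two shifts are in play — +3 for a/e/i/o/u, +4 for every other letter.
On horse: h(cons)+4=l, o(vowel)+3=r, r(cons)+4=v, s(cons)+4=w, e(vowel)+3=h.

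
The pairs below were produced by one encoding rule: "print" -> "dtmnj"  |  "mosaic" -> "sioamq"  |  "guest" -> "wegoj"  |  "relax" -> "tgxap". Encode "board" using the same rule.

This is an affine cipher: with a=0,…,z=25, each position x becomes (21x+0) mod 26.
Applying it to board: b(1)→21·1+0≡21=v; o(14)→21·14+0≡8=i; a(0)→21·0+0≡0=a; r(17)→21·17+0≡19=t; d(3)→21·3+0≡11=l (all mod 26).

viatl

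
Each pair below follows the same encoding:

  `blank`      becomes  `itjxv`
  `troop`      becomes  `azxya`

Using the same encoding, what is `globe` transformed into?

In blank: b→i is +7, l→t is +8, a→j is +9, n→x is +10 — the shift increases by 1 each position. The shift increases by 1 at each position, starting from +7: 7, 8, 9, ….
On globe: g+7=n, l+8=t, o+9=x, b+10=l, e+11=p.

ntxlp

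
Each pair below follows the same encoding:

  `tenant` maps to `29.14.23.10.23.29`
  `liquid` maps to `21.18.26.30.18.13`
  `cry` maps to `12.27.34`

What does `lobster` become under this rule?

t is letter #20 and maps to 29: an offset of 9. The number is (letter's place in the alphabet, a=1) + 9.
For lobster: l=12→21, o=15→24, b=2→11, s=19→28, t=20→29, e=5→14, r=18→27.

21.24.11.28.29.14.27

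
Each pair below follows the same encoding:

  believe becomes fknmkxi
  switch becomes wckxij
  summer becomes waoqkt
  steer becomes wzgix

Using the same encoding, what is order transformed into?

Shifts by position in believe: pos 0: b→f (+4), pos 1: e→k (+6), pos 2: l→n (+2), pos 3: i→m (+4), pos 4: e→k (+6), pos 5: v→x (+2) — repeating every 3. A repeating key of period 3 is used — shifts +4, +6, +2 over and over.
Applying it to order: o+4=s, r+6=x, d+2=f, e+4=i, r+6=x.

sxfix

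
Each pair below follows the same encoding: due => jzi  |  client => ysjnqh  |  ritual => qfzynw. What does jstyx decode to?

The output letters match the input read backwards, each shifted +5: due reversed is eud. Read the word backwards and shift each letter +5.
Reversing it on jstyx: shift back: j−5=e, s−5=n, t−5=o, y−5=t, x−5=s → enots; then reverse → stone.

stone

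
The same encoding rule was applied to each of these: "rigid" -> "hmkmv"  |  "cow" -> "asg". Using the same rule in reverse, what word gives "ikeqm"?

image

The output letters match the input read backwards, each shifted +4: rigid reversed is digir. The word is reversed, then every letter is shifted forward by 4.
Decoding ikeqm: shift back: i−4=e, k−4=g, e−4=a, q−4=m, m−4=i → egami; then reverse → image.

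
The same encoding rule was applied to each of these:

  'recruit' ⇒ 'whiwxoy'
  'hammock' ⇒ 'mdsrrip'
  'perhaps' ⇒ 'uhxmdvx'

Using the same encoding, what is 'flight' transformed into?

koolkz

Shifts by position in recruit: pos 0: r→w (+5), pos 1: e→h (+3), pos 2: c→i (+6), pos 3: r→w (+5), pos 4: u→x (+3), pos 5: i→o (+6) — repeating every 3. A repeating key of period 3 is used — shifts +5, +3, +6 over and over.
On flight: f+5=k, l+3=o, i+6=o, g+5=l, h+3=k, t+6=z.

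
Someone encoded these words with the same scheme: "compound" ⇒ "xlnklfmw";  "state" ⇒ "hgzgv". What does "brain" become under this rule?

Each letter is replaced by its mirror in the alphabet: a↔z, b↔y, c↔x, and so on (the Atbash cipher).
For brain: b↔y, r↔i, a↔z, i↔r, n↔m.

yizrm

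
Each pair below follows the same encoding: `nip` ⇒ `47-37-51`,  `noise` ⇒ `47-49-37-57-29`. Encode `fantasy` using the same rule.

n(#14)→47 and i(#9)→37: differences scale by 2, so n = 2·pos + 19. Each letter becomes 2×(its alphabet position, a=1..z=26) + 19.
For fantasy: f=6→31, a=1→21, n=14→47, t=20→59, a=1→21, s=19→57, y=25→69.

31-21-47-59-21-57-69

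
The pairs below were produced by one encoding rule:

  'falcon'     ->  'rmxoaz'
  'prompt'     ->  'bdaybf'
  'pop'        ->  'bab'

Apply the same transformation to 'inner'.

uzzqd

Compare letters: f→r is +12, a→m is +12, l→x is +12 — a constant shift. Each letter is shifted forward by 12 in the alphabet (a Caesar shift of +12).
On inner: i+12=u, n+12=z, n+12=z, e+12=q, r+12=d.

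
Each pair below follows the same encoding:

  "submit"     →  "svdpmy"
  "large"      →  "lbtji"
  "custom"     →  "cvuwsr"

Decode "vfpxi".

In submit: s→s is +0, u→v is +1, b→d is +2, m→p is +3 — the shift increases by 1 each position. Letter i (0-indexed) is shifted by i+0, so successive shifts are 0, 1, 2, ….
Undoing it on vfpxi: v−0=v, f−1=e, p−2=n, x−3=u, i−4=e.

venue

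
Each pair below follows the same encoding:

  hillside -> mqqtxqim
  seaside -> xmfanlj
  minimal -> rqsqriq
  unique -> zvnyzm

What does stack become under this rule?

xbfkp

A repeating key of period 2 is used — shifts +5, +8 over and over.
Applying it to stack: s+5=x, t+8=b, a+5=f, c+8=k, k+5=p.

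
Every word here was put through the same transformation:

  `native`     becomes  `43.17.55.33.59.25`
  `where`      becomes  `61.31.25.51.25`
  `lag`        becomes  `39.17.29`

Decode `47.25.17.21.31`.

peach

n(#14)→43 and a(#1)→17: differences scale by 2, so n = 2·pos + 15. With a=1..z=26, the number is 2·pos + 15.
Decoding 47.25.17.21.31: 47→(47−15)÷2=16=p, 25→(25−15)÷2=5=e, 17→(17−15)÷2=1=a, 21→(21−15)÷2=3=c, 31→(31−15)÷2=8=h.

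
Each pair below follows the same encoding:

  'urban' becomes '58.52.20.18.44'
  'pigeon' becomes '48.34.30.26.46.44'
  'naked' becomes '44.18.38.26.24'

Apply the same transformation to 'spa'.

u(#21)→58 and r(#18)→52: differences scale by 2, so n = 2·pos + 16. The formula is n = 2×(alphabet index, a=1) + 16.
Applying it to spa: s=19→54, p=16→48, a=1→18.

54.48.18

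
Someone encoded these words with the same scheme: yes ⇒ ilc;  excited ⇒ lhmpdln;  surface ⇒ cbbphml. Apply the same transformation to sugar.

The shift depends on letter class: consonant y→i is +10, but vowel e→l is +7. Vowels shift forward by 7 and consonants shift forward by 10.
Applying it to sugar: s(cons)+10=c, u(vowel)+7=b, g(cons)+10=q, a(vowel)+7=h, r(cons)+10=b.

cbqhb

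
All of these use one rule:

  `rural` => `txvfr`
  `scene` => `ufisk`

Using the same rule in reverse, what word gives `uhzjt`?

In rural: r→t is +2, u→x is +3, r→v is +4, a→f is +5 — the shift increases by 1 each position. Letter i (0-indexed) is shifted by i+2, so successive shifts are 2, 3, 4, ….
Undoing it on uhzjt: u−2=s, h−3=e, z−4=v, j−5=e, t−6=n.

seven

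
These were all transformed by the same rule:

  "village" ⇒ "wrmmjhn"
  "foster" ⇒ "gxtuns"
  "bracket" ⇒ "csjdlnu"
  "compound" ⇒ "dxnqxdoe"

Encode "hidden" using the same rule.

ireeno

The shift depends on letter class: consonant v→w is +1, but vowel i→r is +9. Vowels shift forward by 9 and consonants shift forward by 1.
On hidden: h(cons)+1=i, i(vowel)+9=r, d(cons)+1=e, d(cons)+1=e, e(vowel)+9=n, n(cons)+1=o.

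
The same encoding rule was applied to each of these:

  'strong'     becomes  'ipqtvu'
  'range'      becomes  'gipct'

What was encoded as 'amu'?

sky

Two steps: reverse the string, then apply a Caesar shift of +2.
Reversing it on amu: shift back: a−2=y, m−2=k, u−2=s → yks; then reverse → sky.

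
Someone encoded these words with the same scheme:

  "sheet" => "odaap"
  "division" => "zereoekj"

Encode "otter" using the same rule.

Every letter moves 22 places later in the alphabet, wrapping around z→a.
On otter: o+22=k, t+22=p, t+22=p, e+22=a, r+22=n.

kppan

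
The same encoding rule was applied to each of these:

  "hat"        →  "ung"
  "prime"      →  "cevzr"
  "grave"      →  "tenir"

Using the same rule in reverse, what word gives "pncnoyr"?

Compare letters: h→u is +13, a→n is +13, t→g is +13 — a constant shift. Every letter moves 13 places later in the alphabet, wrapping around z→a.
Undoing it on pncnoyr: p−13=c, n−13=a, c−13=p, n−13=a, o−13=b, y−13=l, r−13=e.

capable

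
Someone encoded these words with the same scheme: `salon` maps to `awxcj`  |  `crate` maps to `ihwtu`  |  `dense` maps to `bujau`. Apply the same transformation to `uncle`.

s(18)→a(0) and a(0)→w(22) fit y≡19x+22 (mod 26); the inverse of 19 mod 26 is 11. Each letter's alphabet position (a=0..z=25) is mapped through 19·x+22 mod 26 — an affine cipher.
For uncle: u(20)→19·20+22≡12=m; n(13)→19·13+22≡9=j; c(2)→19·2+22≡8=i; l(11)→19·11+22≡23=x; e(4)→19·4+22≡20=u (all mod 26).

mjixu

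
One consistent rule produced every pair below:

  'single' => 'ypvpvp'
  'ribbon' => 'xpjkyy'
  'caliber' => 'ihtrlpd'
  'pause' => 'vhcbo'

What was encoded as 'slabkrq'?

Each letter shifts forward by (position + 6), i.e. 6, 7, 8, … — the shift grows by one for each successive letter.
Undoing it on slabkrq: s−6=m, l−7=e, a−8=s, b−9=s, k−10=a, r−11=g, q−12=e.

message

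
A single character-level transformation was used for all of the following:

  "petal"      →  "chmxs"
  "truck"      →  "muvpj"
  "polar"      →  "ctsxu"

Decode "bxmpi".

match

p(15)→c(2) and e(4)→h(7) fit y≡9x+23 (mod 26); the inverse of 9 mod 26 is 3. Each letter's alphabet position (a=0..z=25) is mapped through 9·x+23 mod 26 — an affine cipher.
Reversing it on bxmpi: b(1)→3·(1−23)≡12=m; x(23)→3·(23−23)≡0=a; m(12)→3·(12−23)≡19=t; p(15)→3·(15−23)≡2=c; i(8)→3·(8−23)≡7=h (all mod 26).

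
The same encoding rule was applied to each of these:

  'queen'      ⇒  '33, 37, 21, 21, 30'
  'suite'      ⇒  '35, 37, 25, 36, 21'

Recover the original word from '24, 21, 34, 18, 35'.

Letters become their 1-based position plus 16 (so a→17, b→18, …).
Reversing it on 24, 21, 34, 18, 35: 24→(24−16)÷1=8=h, 21→(21−16)÷1=5=e, 34→(34−16)÷1=18=r, 18→(18−16)÷1=2=b, 35→(35−16)÷1=19=s.

herbs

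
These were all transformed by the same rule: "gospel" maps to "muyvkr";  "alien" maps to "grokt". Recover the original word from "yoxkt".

Compare letters: g→m is +6, o→u is +6, s→y is +6 — a constant shift. Every letter moves 6 places later in the alphabet, wrapping around z→a.
Undoing it on yoxkt: y−6=s, o−6=i, x−6=r, k−6=e, t−6=n.

siren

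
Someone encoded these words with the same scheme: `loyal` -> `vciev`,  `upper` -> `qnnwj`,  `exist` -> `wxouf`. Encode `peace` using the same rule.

nweaw

This is an affine cipher: with a=0,…,z=25, each position x becomes (11x+4) mod 26.
Applying it to peace: p(15)→11·15+4≡13=n; e(4)→11·4+4≡22=w; a(0)→11·0+4≡4=e; c(2)→11·2+4≡0=a; e(4)→11·4+4≡22=w (all mod 26).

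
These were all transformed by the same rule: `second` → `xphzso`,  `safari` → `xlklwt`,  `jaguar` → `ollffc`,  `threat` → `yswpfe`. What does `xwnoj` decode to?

slide

Shifts by position in second: pos 0: s→x (+5), pos 1: e→p (+11), pos 2: c→h (+5), pos 3: o→z (+11) — repeating every 2. A repeating key of period 2 is used — shifts +5, +11 over and over.
Undoing it on xwnoj: x−5=s, w−11=l, n−5=i, o−11=d, j−5=e.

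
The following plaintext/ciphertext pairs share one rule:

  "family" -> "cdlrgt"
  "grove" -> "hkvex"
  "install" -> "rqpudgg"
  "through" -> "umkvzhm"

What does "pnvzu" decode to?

f(5)→c(2) and a(0)→d(3) fit y≡5x+3 (mod 26); the inverse of 5 mod 26 is 21. Each letter's alphabet position (a=0..z=25) is mapped through 5·x+3 mod 26 — an affine cipher.
Reversing it on pnvzu: p(15)→21·(15−3)≡18=s; n(13)→21·(13−3)≡2=c; v(21)→21·(21−3)≡14=o; z(25)→21·(25−3)≡20=u; u(20)→21·(20−3)≡19=t (all mod 26).

scout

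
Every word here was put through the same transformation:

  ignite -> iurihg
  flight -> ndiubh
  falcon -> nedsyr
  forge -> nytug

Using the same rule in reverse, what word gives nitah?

first

i(8)→i(8) and g(6)→u(20) fit y≡7x+4 (mod 26); the inverse of 7 mod 26 is 15. Treating letters as 0–25, the rule is x ↦ 7x + 4 (mod 26).
Decoding nitah: n(13)→15·(13−4)≡5=f; i(8)→15·(8−4)≡8=i; t(19)→15·(19−4)≡17=r; a(0)→15·(0−4)≡18=s; h(7)→15·(7−4)≡19=t (all mod 26).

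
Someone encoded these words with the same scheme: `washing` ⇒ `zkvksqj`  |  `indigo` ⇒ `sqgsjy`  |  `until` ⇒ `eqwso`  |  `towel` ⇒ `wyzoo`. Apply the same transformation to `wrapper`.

zukssou

The shift depends on letter class: consonant w→z is +3, but vowel a→k is +10. Vowels shift forward by 10 and consonants shift forward by 3.
On wrapper: w(cons)+3=z, r(cons)+3=u, a(vowel)+10=k, p(cons)+3=s, p(cons)+3=s, e(vowel)+10=o, r(cons)+3=u.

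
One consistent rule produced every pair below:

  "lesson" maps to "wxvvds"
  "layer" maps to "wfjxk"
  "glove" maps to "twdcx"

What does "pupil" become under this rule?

oropw

l(11)→w(22) and e(4)→x(23) fit y≡11x+5 (mod 26); the inverse of 11 mod 26 is 19. Each letter's alphabet position (a=0..z=25) is mapped through 11·x+5 mod 26 — an affine cipher.
On pupil: p(15)→11·15+5≡14=o; u(20)→11·20+5≡17=r; p(15)→11·15+5≡14=o; i(8)→11·8+5≡15=p; l(11)→11·11+5≡22=w (all mod 26).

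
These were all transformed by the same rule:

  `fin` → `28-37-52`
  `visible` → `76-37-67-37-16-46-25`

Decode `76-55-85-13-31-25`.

voyage

f(#6)→28 and i(#9)→37: differences scale by 3, so n = 3·pos + 10. Each letter becomes 3×(its alphabet position, a=1..z=26) + 10.
Undoing it on 76-55-85-13-31-25: 76→(76−10)÷3=22=v, 55→(55−10)÷3=15=o, 85→(85−10)÷3=25=y, 13→(13−10)÷3=1=a, 31→(31−10)÷3=7=g, 25→(25−10)÷3=5=e.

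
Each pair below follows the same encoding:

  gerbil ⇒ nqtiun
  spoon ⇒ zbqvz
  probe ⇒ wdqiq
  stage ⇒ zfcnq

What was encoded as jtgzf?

chest

Shifts by position in gerbil: pos 0: g→n (+7), pos 1: e→q (+12), pos 2: r→t (+2), pos 3: b→i (+7), pos 4: i→u (+12), pos 5: l→n (+2) — repeating every 3. It's a Vigenère-style cipher with numeric key [7,12,2]: position i shifts by key[i mod 3].
Undoing it on jtgzf: j−7=c, t−12=h, g−2=e, z−7=s, f−12=t.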